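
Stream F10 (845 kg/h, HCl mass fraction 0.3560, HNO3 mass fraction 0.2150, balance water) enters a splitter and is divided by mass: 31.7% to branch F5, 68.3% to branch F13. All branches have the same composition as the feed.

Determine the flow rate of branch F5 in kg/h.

267.9 kg/h

Branch F5 flow = 0.317×845 = 267.87 kg/h.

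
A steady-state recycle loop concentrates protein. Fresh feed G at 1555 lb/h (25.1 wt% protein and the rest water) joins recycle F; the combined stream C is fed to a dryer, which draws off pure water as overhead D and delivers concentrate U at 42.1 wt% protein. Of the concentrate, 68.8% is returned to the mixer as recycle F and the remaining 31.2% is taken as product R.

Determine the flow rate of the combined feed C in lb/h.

3599 lb/h

Overall protein balance (none leaves overhead): protein in fresh feed = protein in product, i.e. 1555×0.251 = (1−0.688)·U·0.421.
U = 390.31/(0.421×0.312) = 2971.4 lb/h.
Recycle F = 0.688×2971.4 = 2044.4 lb/h.
Combined feed C = 1555 + 2044.4 = 3599.4 lb/h.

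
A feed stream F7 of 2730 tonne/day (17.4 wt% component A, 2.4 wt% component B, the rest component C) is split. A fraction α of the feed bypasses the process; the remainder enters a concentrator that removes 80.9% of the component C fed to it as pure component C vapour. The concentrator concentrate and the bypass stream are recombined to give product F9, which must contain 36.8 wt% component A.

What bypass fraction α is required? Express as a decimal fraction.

All 2730×0.174 = 475.02 tonne/day of component A reaches F9, so F9 = 475.02/0.368 = 1290.8 tonne/day and vapour = 1439.2 tonne/day.
The evaporator receives (1−α)·2730 of feed at 0.802 component C and removes 0.809 of that component C:
0.809×0.802×(1−α)×2730 = 1439.2
(1−α) = 1439.2/1771.3 = 0.8125;  α = 0.1875.

0.187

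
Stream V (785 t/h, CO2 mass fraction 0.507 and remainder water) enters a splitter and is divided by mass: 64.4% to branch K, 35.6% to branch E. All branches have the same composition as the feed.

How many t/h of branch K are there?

Branch K flow = 0.644×785 = 505.54 t/h.

505.5 t/h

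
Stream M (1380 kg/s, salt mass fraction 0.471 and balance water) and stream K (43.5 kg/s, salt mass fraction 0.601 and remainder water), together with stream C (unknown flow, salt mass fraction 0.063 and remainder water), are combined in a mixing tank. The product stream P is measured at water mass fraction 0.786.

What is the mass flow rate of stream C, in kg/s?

Let C be the unknown flow. Total out = 1423.5 + C.
water balance: 747.38 + 0.937·C = 0.786·(1423.5 + C)
(0.937 − 0.786)·C = 0.786×1423.5 − 747.38 = 371.49
C = 371.49 / 0.151 = 2460.2 kg/s

2460 kg/s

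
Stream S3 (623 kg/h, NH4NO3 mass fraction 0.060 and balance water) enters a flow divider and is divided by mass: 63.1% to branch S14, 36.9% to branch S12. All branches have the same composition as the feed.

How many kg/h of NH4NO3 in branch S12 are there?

13.79 kg/h

Branch S12 total = 0.369×623 = 229.89 kg/h.
NH4NO3 in S12 = 0.060×229.89 = 13.793 kg/h.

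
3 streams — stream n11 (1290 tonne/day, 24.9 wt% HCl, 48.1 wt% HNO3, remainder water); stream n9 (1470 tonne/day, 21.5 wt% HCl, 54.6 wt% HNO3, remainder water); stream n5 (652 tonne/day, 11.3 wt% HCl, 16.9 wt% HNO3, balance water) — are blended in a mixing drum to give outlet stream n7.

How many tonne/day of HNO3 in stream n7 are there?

HNO3 out = HNO3 in = 1290×0.481 + 1470×0.546 + 652×0.169 = 1533.3 tonne/day.

1533 tonne/day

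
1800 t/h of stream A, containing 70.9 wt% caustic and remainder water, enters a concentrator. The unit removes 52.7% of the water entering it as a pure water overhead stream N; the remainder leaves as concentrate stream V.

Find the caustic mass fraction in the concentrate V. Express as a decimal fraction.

0.837

caustic is not removed: 1800×0.709 = 1276.2 t/h of caustic enters V.
water entering = 1800×0.291 = 523.8 t/h; overhead removed = 0.527×523.8 = 276.04 t/h.
Concentrate = 1800 − 276.04 = 1524 t/h.
Mass fraction = 1276.2/1524 = 0.837.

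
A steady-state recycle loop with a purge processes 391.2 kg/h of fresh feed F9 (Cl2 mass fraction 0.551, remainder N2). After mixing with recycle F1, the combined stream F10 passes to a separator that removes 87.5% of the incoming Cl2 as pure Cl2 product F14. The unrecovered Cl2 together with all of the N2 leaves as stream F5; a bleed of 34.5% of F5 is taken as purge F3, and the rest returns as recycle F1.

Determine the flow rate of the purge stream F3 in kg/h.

185.8 kg/h

N2 enters only via F9 and leaves only via the purge: 391.2×0.449 = 0.345×(N2 in F5), and the separator passes all N2, so N2 in F10 = N2 in F5 = 509.13 kg/h.
Cl2 in F10: m_A = 391.2×0.551 + (1−0.345)·(1−0.875)·m_A, so m_A = 215.55/0.9181 = 234.77 kg/h.
F5 = (1−0.875)×234.77 + 509.13 = 538.47 kg/h.
Purge F3 = 0.345×538.47 = 185.77 kg/h.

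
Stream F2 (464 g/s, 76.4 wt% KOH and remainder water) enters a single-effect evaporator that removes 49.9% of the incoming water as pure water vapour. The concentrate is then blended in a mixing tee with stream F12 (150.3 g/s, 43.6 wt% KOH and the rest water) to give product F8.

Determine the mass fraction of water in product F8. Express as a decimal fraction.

Vapour removed = 0.499×0.236×464 = 54.642 g/s; concentrate = 409.36 g/s.
water reaching the mixer = 54.862 (from concentrate) + 150.3×0.564 = 139.63 g/s.
Product flow = 409.36 + 150.3 = 559.66 g/s; water fraction = 0.249.

0.249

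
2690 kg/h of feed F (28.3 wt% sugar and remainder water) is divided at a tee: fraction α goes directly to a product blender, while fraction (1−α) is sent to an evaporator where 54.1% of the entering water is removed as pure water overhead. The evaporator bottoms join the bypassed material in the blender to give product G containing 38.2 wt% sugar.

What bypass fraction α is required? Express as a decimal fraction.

All 2690×0.283 = 761.27 kg/h of sugar reaches G, so G = 761.27/0.382 = 1992.9 kg/h and vapour = 697.15 kg/h.
The evaporator receives (1−α)·2690 of feed at 0.717 water and removes 0.541 of that water:
0.541×0.717×(1−α)×2690 = 697.15
(1−α) = 697.15/1043.4 = 0.6681;  α = 0.3319.

0.332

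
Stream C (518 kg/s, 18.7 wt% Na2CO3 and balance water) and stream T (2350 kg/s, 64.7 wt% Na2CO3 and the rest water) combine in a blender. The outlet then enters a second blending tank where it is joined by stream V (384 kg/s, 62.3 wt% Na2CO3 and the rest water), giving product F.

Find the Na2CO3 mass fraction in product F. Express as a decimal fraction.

Overall, product flow = 3252 kg/s.
Na2CO3 in = 518×0.187 + 2350×0.647 + 384×0.623 = 1856.5 kg/s.
Na2CO3 fraction in F = 0.571.

0.571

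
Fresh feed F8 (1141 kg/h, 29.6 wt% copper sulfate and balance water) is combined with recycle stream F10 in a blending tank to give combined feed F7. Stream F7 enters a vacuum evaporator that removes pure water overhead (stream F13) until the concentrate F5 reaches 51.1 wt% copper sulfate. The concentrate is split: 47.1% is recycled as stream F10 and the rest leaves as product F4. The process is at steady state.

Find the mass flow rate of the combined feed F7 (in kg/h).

Overall copper sulfate balance (none leaves overhead): copper sulfate in fresh feed = copper sulfate in product, i.e. 1141×0.296 = (1−0.471)·F5·0.511.
F5 = 337.74/(0.511×0.529) = 1249.4 kg/h.
Recycle F10 = 0.471×1249.4 = 588.47 kg/h.
Combined feed F7 = 1141 + 588.47 = 1729.5 kg/h.

1729 kg/h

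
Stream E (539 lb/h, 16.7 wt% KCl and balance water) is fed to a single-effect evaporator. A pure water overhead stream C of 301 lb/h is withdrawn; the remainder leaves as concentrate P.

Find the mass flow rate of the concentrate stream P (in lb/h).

238 lb/h

Concentrate = 539 − 301 = 238 lb/h.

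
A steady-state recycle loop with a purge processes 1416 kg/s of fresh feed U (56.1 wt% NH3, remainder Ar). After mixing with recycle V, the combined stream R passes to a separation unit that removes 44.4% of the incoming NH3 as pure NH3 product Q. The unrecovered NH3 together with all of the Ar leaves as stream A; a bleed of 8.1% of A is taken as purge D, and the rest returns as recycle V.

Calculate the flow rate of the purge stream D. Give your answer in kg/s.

694.8 kg/s

Ar enters only via U and leaves only via the purge: 1416×0.439 = 0.081×(Ar in A), and the separation unit passes all Ar, so Ar in R = Ar in A = 7674.4 kg/s.
NH3 in R: m_A = 1416×0.561 + (1−0.081)·(1−0.444)·m_A, so m_A = 794.38/0.4890 = 1624.4 kg/s.
A = (1−0.444)×1624.4 + 7674.4 = 8577.5 kg/s.
Purge D = 0.081×8577.5 = 694.78 kg/s.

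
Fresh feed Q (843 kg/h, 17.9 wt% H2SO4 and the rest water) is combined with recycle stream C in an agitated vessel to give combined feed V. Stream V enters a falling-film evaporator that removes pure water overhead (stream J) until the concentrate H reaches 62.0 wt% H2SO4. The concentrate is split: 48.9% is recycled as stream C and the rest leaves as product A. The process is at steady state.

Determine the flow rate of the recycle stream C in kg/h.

Overall H2SO4 balance (none leaves overhead): H2SO4 in fresh feed = H2SO4 in product, i.e. 843×0.179 = (1−0.489)·H·0.620.
H = 150.9/(0.620×0.511) = 476.29 kg/h.
Recycle C = 0.489×476.29 = 232.9 kg/h.

232.9 kg/h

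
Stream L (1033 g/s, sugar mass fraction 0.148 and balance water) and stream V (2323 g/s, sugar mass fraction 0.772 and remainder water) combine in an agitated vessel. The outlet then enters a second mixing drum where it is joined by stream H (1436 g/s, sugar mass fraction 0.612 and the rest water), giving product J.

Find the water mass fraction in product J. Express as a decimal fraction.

Overall, product flow = 4792 g/s.
water in = 1033×0.852 + 2323×0.228 + 1436×0.388 = 1966.9 g/s.
water fraction in J = 0.410.

0.410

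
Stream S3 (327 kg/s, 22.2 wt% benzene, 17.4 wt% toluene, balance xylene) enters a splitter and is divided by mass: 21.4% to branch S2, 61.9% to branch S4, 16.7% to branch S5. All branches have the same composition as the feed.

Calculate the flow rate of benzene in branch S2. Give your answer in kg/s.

15.54 kg/s

Branch S2 total = 0.214×327 = 69.978 kg/s.
benzene in S2 = 0.222×69.978 = 15.535 kg/s.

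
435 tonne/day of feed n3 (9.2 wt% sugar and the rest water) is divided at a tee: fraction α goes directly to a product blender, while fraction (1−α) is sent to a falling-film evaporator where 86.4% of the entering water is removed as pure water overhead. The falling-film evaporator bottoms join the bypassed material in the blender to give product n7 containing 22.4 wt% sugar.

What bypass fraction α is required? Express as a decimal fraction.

All 435×0.092 = 40.02 tonne/day of sugar reaches n7, so n7 = 40.02/0.224 = 178.66 tonne/day and vapour = 256.34 tonne/day.
The evaporator receives (1−α)·435 of feed at 0.908 water and removes 0.864 of that water:
0.864×0.908×(1−α)×435 = 256.34
(1−α) = 256.34/341.26 = 0.7511;  α = 0.2489.

0.249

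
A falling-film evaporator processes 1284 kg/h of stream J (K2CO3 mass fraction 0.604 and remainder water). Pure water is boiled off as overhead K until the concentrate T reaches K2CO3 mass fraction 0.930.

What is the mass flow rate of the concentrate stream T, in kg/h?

K2CO3 is conserved: 1284×0.604 = 775.54 kg/h all reports to the concentrate.
Concentrate = 775.54/(target fraction) = 833.91 kg/h.

833.9 kg/h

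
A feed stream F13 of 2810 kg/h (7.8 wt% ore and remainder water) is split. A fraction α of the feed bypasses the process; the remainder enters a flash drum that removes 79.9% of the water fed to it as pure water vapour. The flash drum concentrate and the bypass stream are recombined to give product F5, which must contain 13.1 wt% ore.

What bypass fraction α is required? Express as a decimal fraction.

0.451

All 2810×0.078 = 219.18 kg/h of ore reaches F5, so F5 = 219.18/0.131 = 1673.1 kg/h and vapour = 1136.9 kg/h.
The evaporator receives (1−α)·2810 of feed at 0.922 water and removes 0.799 of that water:
0.799×0.922×(1−α)×2810 = 1136.9
(1−α) = 1136.9/2070.1 = 0.5492;  α = 0.4508.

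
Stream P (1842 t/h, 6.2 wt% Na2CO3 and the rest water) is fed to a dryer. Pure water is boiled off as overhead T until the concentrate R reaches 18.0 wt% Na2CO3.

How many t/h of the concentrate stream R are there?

634.5 t/h

Na2CO3 is conserved: 1842×0.062 = 114.2 t/h all reports to the concentrate.
Concentrate = 114.2/(target fraction) = 634.47 t/h.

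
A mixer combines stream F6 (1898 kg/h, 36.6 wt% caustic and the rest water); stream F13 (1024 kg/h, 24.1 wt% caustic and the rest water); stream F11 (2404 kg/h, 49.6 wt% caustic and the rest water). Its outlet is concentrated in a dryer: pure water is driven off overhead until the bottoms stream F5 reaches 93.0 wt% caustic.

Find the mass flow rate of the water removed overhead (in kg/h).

3032 kg/h

caustic entering = 1898×0.366 + 1024×0.241 + 2404×0.496 = 2133.8 kg/h.
All caustic reports to F5, so F5 = 2133.8/0.930 = 2294.4 kg/h.
Total feed = 5326 kg/h; overhead = 5326 − 2294.4 = 3031.6 kg/h.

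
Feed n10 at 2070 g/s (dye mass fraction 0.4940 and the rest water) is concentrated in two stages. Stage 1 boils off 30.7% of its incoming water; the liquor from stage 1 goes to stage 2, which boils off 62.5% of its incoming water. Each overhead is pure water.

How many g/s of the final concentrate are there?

water in feed = 2070×0.506 = 1047.4 g/s.
After stage 1: water left = (1−0.307)×1047.4 = 725.86; stream total = 1748.4 g/s.
After stage 2: water left = (1−0.625)×725.86 = 272.2; final concentrate = 1294.8 g/s.

1295 g/s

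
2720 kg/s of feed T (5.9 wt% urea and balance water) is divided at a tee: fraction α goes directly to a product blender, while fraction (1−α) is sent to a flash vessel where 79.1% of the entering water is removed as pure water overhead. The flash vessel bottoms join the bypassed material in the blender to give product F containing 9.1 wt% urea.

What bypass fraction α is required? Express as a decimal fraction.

All 2720×0.059 = 160.48 kg/s of urea reaches F, so F = 160.48/0.091 = 1763.5 kg/s and vapour = 956.48 kg/s.
The evaporator receives (1−α)·2720 of feed at 0.941 water and removes 0.791 of that water:
0.791×0.941×(1−α)×2720 = 956.48
(1−α) = 956.48/2024.6 = 0.4724;  α = 0.5276.

0.528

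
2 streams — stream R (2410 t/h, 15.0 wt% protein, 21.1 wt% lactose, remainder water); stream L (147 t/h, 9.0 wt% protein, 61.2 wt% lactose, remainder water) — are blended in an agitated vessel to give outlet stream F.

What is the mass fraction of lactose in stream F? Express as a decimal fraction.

0.234

Total flow out = 2410 + 147 = 2557 t/h.
lactose in = 2410×0.211 + 147×0.612 = 598.47 t/h.
lactose mass fraction in F = 598.47/2557 = 0.234.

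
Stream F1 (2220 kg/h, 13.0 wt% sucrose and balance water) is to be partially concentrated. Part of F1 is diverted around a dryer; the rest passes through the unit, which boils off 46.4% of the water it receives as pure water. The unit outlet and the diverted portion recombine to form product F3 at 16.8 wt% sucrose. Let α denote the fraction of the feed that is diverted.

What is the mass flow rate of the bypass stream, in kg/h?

976.1 kg/h

All 2220×0.130 = 288.6 kg/h of sucrose reaches F3, so F3 = 288.6/0.168 = 1717.9 kg/h and vapour = 502.14 kg/h.
The evaporator receives (1−α)·2220 of feed at 0.870 water and removes 0.464 of that water:
0.464×0.870×(1−α)×2220 = 502.14
(1−α) = 502.14/896.17 = 0.5603;  α = 0.4397.
Bypass flow = 0.4397×2220 = 976.09 kg/h.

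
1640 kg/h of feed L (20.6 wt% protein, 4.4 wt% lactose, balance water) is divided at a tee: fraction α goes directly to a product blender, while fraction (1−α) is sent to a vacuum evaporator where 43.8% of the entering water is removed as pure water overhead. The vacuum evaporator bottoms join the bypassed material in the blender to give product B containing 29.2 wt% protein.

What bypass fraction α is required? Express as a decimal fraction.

0.103

All 1640×0.206 = 337.84 kg/h of protein reaches B, so B = 337.84/0.292 = 1157 kg/h and vapour = 483.01 kg/h.
The evaporator receives (1−α)·1640 of feed at 0.750 water and removes 0.438 of that water:
0.438×0.750×(1−α)×1640 = 483.01
(1−α) = 483.01/538.74 = 0.8966;  α = 0.1034.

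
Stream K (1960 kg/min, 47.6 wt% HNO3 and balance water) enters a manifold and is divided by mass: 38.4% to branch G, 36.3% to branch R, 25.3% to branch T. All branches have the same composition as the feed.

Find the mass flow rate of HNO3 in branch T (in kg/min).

236 kg/min

Branch T total = 0.253×1960 = 495.88 kg/min.
HNO3 in T = 0.476×495.88 = 236.04 kg/min.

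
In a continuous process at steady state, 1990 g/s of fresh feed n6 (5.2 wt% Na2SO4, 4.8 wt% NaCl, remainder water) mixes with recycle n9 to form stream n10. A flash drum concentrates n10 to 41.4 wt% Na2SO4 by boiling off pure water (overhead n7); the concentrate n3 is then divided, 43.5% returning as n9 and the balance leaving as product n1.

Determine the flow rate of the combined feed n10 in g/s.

2182 g/s

Overall Na2SO4 balance (none leaves overhead): Na2SO4 in fresh feed = Na2SO4 in product, i.e. 1990×0.052 = (1−0.435)·n3·0.414.
n3 = 103.48/(0.414×0.565) = 442.39 g/s.
Recycle n9 = 0.435×442.39 = 192.44 g/s.
Combined feed n10 = 1990 + 192.44 = 2182.4 g/s.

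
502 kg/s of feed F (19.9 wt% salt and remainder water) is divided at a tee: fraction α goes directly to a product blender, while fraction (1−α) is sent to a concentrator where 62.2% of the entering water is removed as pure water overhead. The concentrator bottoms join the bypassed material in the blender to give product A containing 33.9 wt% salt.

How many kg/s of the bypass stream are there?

85.89 kg/s

All 502×0.199 = 99.898 kg/s of salt reaches A, so A = 99.898/0.339 = 294.68 kg/s and vapour = 207.32 kg/s.
The evaporator receives (1−α)·502 of feed at 0.801 water and removes 0.622 of that water:
0.622×0.801×(1−α)×502 = 207.32
(1−α) = 207.32/250.11 = 0.8289;  α = 0.1711.
Bypass flow = 0.1711×502 = 85.889 kg/s.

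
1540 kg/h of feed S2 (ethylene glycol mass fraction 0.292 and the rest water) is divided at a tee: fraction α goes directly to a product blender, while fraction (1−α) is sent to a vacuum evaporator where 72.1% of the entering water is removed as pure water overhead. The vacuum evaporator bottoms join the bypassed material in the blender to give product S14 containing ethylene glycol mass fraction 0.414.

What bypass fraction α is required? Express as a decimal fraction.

0.423

All 1540×0.292 = 449.68 kg/h of ethylene glycol reaches S14, so S14 = 449.68/0.414 = 1086.2 kg/h and vapour = 453.82 kg/h.
The evaporator receives (1−α)·1540 of feed at 0.708 water and removes 0.721 of that water:
0.721×0.708×(1−α)×1540 = 453.82
(1−α) = 453.82/786.12 = 0.5773;  α = 0.4227.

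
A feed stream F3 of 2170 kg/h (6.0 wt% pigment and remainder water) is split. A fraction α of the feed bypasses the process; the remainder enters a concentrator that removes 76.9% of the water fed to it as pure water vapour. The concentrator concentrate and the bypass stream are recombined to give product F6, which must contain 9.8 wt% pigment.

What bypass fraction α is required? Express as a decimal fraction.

All 2170×0.060 = 130.2 kg/h of pigment reaches F6, so F6 = 130.2/0.098 = 1328.6 kg/h and vapour = 841.43 kg/h.
The evaporator receives (1−α)·2170 of feed at 0.940 water and removes 0.769 of that water:
0.769×0.940×(1−α)×2170 = 841.43
(1−α) = 841.43/1568.6 = 0.5364;  α = 0.4636.

0.464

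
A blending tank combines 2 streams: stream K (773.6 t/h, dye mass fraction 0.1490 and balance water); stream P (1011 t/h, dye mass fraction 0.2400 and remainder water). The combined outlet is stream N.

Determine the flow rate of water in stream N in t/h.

1427 t/h

water out = water in = 773.6×0.851 + 1011×0.760 = 1426.7 t/h.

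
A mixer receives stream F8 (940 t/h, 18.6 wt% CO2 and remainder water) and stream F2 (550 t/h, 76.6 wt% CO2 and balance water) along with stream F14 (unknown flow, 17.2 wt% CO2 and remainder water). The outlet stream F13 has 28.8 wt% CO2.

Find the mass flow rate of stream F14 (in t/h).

Let F14 be the unknown flow. Total out = 1490 + F14.
CO2 balance: 596.14 + 0.172·F14 = 0.288·(1490 + F14)
(0.172 − 0.288)·F14 = 0.288×1490 − 596.14 = -167.02
F14 = -167.02 / -0.116 = 1439.8 t/h

1440 t/h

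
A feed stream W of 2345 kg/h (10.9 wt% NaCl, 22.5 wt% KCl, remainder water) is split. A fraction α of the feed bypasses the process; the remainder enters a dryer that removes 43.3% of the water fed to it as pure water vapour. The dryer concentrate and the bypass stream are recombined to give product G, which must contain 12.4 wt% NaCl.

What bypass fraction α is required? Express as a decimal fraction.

0.581

All 2345×0.109 = 255.6 kg/h of NaCl reaches G, so G = 255.6/0.124 = 2061.3 kg/h and vapour = 283.67 kg/h.
The evaporator receives (1−α)·2345 of feed at 0.666 water and removes 0.433 of that water:
0.433×0.666×(1−α)×2345 = 283.67
(1−α) = 283.67/676.25 = 0.4195;  α = 0.5805.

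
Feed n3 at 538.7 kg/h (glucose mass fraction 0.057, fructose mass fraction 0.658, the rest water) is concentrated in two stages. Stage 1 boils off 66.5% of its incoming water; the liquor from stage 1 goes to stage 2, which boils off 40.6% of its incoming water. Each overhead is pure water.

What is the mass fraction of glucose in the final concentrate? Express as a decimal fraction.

0.074

water in feed = 538.7×0.285 = 153.53 kg/h.
After stage 1: water left = (1−0.665)×153.53 = 51.432; stream total = 436.6 kg/h.
After stage 2: water left = (1−0.406)×51.432 = 30.551; final concentrate = 415.72 kg/h.
glucose fraction = 30.706/415.72 = 0.074.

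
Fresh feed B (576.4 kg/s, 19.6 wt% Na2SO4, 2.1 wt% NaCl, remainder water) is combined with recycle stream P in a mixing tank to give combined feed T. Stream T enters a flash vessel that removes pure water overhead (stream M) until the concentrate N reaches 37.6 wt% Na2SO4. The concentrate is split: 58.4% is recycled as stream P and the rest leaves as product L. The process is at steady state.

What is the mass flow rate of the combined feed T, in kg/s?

Overall Na2SO4 balance (none leaves overhead): Na2SO4 in fresh feed = Na2SO4 in product, i.e. 576.4×0.196 = (1−0.584)·N·0.376.
N = 112.97/(0.376×0.416) = 722.27 kg/s.
Recycle P = 0.584×722.27 = 421.8 kg/s.
Combined feed T = 576.4 + 421.8 = 998.2 kg/s.

998.2 kg/s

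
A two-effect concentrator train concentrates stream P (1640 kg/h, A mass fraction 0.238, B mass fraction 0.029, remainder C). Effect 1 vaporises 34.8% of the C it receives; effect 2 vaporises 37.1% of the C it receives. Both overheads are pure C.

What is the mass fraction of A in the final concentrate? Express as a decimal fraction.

0.419

C in feed = 1640×0.733 = 1202.1 kg/h.
After stage 1: C left = (1−0.348)×1202.1 = 783.78; stream total = 1221.7 kg/h.
After stage 2: C left = (1−0.371)×783.78 = 493; final concentrate = 930.88 kg/h.
A fraction = 390.32/930.88 = 0.419.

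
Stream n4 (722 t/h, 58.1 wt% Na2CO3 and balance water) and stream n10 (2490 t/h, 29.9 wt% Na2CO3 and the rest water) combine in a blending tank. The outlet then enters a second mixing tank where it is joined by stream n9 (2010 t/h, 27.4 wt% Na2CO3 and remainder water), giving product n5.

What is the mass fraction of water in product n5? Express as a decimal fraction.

Overall, product flow = 5222 t/h.
water in = 722×0.419 + 2490×0.701 + 2010×0.726 = 3507.3 t/h.
water fraction in n5 = 0.672.

0.672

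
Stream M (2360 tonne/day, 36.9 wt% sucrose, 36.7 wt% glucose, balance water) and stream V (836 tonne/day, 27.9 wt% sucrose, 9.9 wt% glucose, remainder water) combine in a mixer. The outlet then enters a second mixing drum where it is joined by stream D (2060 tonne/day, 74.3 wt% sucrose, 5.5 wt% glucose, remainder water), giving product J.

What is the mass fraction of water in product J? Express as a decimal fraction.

0.297

Overall, product flow = 5256 tonne/day.
water in = 2360×0.264 + 836×0.622 + 2060×0.202 = 1559.2 tonne/day.
water fraction in J = 0.297.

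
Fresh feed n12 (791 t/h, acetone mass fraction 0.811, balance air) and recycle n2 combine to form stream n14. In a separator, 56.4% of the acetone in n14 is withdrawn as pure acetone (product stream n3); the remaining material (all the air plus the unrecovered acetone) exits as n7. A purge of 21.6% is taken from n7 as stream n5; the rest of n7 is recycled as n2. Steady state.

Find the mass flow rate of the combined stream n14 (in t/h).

air enters only via n12 and leaves only via the purge: 791×0.189 = 0.216×(air in n7), and the separator passes all air, so air in n14 = air in n7 = 692.12 t/h.
acetone in n14: m_A = 791×0.811 + (1−0.216)·(1−0.564)·m_A, so m_A = 641.5/0.6582 = 974.66 t/h.
n14 = 974.66 + 692.12 = 1666.8 t/h.

1667 t/h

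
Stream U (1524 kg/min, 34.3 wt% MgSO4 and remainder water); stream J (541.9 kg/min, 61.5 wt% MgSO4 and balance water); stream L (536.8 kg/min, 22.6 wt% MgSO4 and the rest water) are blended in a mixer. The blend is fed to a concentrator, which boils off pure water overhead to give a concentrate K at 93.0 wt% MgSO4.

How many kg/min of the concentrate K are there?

1051 kg/min

MgSO4 entering = 1524×0.343 + 541.9×0.615 + 536.8×0.226 = 977.32 kg/min.
All MgSO4 reports to K, so K = 977.32/0.930 = 1050.9 kg/min.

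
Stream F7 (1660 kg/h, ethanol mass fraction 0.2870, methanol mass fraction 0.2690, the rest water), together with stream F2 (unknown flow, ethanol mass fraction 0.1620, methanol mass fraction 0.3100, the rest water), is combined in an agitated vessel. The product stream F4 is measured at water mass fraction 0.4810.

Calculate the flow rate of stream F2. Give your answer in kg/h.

1307 kg/h

Let F2 be the unknown flow. Total out = 1660 + F2.
water balance: 737.04 + 0.528·F2 = 0.481·(1660 + F2)
(0.528 − 0.481)·F2 = 0.481×1660 − 737.04 = 61.42
F2 = 61.42 / 0.047 = 1306.8 kg/h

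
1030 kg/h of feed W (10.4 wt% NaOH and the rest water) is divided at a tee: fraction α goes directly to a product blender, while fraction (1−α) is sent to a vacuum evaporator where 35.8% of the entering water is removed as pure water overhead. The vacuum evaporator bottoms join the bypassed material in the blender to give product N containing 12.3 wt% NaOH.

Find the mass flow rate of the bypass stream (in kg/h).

534 kg/h

All 1030×0.104 = 107.12 kg/h of NaOH reaches N, so N = 107.12/0.123 = 870.89 kg/h and vapour = 159.11 kg/h.
The evaporator receives (1−α)·1030 of feed at 0.896 water and removes 0.358 of that water:
0.358×0.896×(1−α)×1030 = 159.11
(1−α) = 159.11/330.39 = 0.4816;  α = 0.5184.
Bypass flow = 0.5184×1030 = 533.99 kg/h.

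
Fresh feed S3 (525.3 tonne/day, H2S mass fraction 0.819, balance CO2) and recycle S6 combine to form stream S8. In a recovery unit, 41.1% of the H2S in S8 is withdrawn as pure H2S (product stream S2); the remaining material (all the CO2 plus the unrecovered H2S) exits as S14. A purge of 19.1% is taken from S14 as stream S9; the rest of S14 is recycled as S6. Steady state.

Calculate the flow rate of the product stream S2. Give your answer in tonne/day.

H2S in S8: m_A = 525.3×0.819 + (1−0.191)·(1−0.411)·m_A, so m_A = 430.22/0.5235 = 821.82 tonne/day.
Product S2 = 0.411×821.82 = 337.77 tonne/day.

337.8 tonne/day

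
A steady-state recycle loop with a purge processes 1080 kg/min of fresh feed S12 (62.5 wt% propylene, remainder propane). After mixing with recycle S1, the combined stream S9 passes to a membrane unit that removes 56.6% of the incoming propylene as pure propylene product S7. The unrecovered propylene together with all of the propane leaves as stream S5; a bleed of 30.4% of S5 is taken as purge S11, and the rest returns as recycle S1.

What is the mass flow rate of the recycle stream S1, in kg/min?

1219 kg/min

propane enters only via S12 and leaves only via the purge: 1080×0.375 = 0.304×(propane in S5), and the membrane unit passes all propane, so propane in S9 = propane in S5 = 1332.2 kg/min.
propylene in S9: m_A = 1080×0.625 + (1−0.304)·(1−0.566)·m_A, so m_A = 675/0.6979 = 967.14 kg/min.
S5 = (1−0.566)×967.14 + 1332.2 = 1752 kg/min.
Recycle S1 = (1−0.304)×1752 = 1219.4 kg/min.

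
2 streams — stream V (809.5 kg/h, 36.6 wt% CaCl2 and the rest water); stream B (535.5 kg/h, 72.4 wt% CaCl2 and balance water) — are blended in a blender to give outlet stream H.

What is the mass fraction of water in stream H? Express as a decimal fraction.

Total flow out = 809.5 + 535.5 = 1345 kg/h.
water in = 809.5×0.634 + 535.5×0.276 = 661.02 kg/h.
water mass fraction in H = 661.02/1345 = 0.4915.

0.4915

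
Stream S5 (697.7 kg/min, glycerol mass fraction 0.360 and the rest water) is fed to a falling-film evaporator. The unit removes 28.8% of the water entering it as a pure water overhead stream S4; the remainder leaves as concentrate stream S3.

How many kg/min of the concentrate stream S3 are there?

569.1 kg/min

water entering = 697.7×0.640 = 446.53 kg/min; overhead removed = 0.288×446.53 = 128.6 kg/min.
Concentrate = 697.7 − 128.6 = 569.1 kg/min.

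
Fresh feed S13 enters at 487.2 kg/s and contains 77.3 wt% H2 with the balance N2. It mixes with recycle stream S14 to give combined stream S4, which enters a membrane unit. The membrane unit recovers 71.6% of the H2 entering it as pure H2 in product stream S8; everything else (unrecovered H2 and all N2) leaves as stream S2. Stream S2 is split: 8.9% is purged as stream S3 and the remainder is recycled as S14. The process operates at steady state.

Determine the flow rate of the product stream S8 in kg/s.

363.8 kg/s

H2 in S4: m_A = 487.2×0.773 + (1−0.089)·(1−0.716)·m_A, so m_A = 376.61/0.7413 = 508.05 kg/s.
Product S8 = 0.716×508.05 = 363.76 kg/s.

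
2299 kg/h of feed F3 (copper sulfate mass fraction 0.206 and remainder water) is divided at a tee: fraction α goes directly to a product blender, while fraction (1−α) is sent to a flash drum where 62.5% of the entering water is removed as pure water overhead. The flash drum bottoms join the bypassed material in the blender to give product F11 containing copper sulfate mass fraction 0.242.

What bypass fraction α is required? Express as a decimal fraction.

All 2299×0.206 = 473.59 kg/h of copper sulfate reaches F11, so F11 = 473.59/0.242 = 1957 kg/h and vapour = 342 kg/h.
The evaporator receives (1−α)·2299 of feed at 0.794 water and removes 0.625 of that water:
0.625×0.794×(1−α)×2299 = 342
(1−α) = 342/1140.9 = 0.2998;  α = 0.7002.

0.700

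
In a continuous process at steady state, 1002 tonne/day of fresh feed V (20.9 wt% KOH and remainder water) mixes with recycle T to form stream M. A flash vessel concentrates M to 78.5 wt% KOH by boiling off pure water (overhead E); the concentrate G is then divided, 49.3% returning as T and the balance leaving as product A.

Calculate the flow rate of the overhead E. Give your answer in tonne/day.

735.2 tonne/day

Overall KOH balance (none leaves overhead): KOH in fresh feed = KOH in product, i.e. 1002×0.209 = (1−0.493)·G·0.785.
G = 209.42/(0.785×0.507) = 526.18 tonne/day.
Recycle T = 0.493×526.18 = 259.41 tonne/day.
Combined feed M = 1002 + 259.41 = 1261.4 tonne/day.
Overhead E = M − G = 1261.4 − 526.18 = 735.23 tonne/day.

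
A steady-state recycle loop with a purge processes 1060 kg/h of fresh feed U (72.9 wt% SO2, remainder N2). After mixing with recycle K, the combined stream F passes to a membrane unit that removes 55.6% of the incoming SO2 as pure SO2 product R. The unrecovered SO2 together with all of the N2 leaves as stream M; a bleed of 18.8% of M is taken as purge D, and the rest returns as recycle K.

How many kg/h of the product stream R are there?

671.9 kg/h

SO2 in F: m_A = 1060×0.729 + (1−0.188)·(1−0.556)·m_A, so m_A = 772.74/0.6395 = 1208.4 kg/h.
Product R = 0.556×1208.4 = 671.87 kg/h.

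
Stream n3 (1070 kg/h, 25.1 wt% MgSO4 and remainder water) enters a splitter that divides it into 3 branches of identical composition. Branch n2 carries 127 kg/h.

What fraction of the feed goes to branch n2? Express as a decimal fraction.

Fraction to n2 = 127/1070 = 0.1187.

0.119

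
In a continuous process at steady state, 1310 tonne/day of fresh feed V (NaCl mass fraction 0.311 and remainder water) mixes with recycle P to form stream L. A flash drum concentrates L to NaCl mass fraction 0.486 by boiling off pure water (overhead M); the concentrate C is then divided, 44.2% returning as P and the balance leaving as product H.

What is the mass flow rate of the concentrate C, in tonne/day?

Overall NaCl balance (none leaves overhead): NaCl in fresh feed = NaCl in product, i.e. 1310×0.311 = (1−0.442)·C·0.486.
C = 407.41/(0.486×0.558) = 1502.3 tonne/day.

1502 tonne/day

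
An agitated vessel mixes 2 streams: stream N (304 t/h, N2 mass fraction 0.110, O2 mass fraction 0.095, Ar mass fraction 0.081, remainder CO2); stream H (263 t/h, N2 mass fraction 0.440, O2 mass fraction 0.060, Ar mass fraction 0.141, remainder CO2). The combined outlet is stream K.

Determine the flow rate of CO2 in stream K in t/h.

311.5 t/h

CO2 out = CO2 in = 304×0.714 + 263×0.359 = 311.47 t/h.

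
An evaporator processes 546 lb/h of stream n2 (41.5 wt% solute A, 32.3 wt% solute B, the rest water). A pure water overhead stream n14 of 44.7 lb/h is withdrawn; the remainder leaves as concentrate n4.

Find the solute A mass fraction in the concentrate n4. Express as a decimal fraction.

0.452

solute A is not removed: 546×0.415 = 226.59 lb/h of solute A enters n4.
Concentrate = 546 − 44.7 = 501.3 lb/h.
Mass fraction = 226.59/501.3 = 0.452.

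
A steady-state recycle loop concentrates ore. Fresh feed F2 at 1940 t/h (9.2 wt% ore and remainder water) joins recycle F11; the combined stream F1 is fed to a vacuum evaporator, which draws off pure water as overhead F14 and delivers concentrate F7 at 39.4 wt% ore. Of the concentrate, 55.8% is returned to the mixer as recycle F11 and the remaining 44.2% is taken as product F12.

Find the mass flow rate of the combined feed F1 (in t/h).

2512 t/h

Overall ore balance (none leaves overhead): ore in fresh feed = ore in product, i.e. 1940×0.092 = (1−0.558)·F7·0.394.
F7 = 178.48/(0.394×0.442) = 1024.9 t/h.
Recycle F11 = 0.558×1024.9 = 571.88 t/h.
Combined feed F1 = 1940 + 571.88 = 2511.9 t/h.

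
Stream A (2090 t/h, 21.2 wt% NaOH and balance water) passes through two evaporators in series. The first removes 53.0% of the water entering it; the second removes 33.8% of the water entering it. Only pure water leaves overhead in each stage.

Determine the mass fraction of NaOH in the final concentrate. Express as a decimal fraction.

0.464

water in feed = 2090×0.788 = 1646.9 t/h.
After stage 1: water left = (1−0.530)×1646.9 = 774.05; stream total = 1217.1 t/h.
After stage 2: water left = (1−0.338)×774.05 = 512.42; final concentrate = 955.5 t/h.
NaOH fraction = 443.08/955.5 = 0.464.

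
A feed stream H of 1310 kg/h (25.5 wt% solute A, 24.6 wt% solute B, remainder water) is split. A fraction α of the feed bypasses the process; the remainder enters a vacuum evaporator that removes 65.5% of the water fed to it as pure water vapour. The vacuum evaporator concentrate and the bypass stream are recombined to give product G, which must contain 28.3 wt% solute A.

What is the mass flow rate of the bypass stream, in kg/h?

All 1310×0.255 = 334.05 kg/h of solute A reaches G, so G = 334.05/0.283 = 1180.4 kg/h and vapour = 129.61 kg/h.
The evaporator receives (1−α)·1310 of feed at 0.499 water and removes 0.655 of that water:
0.655×0.499×(1−α)×1310 = 129.61
(1−α) = 129.61/428.17 = 0.3027;  α = 0.6973.
Bypass flow = 0.6973×1310 = 913.45 kg/h.

913.4 kg/h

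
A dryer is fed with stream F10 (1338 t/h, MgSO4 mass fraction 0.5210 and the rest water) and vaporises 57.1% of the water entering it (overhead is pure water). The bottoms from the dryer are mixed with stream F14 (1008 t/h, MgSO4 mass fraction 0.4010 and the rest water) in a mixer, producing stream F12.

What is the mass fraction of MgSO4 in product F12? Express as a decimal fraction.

Vapour removed = 0.571×0.479×1338 = 365.96 t/h; concentrate = 972.04 t/h.
MgSO4 reaching the mixer = 697.1 (from concentrate) + 1008×0.401 = 1101.3 t/h.
Product flow = 972.04 + 1008 = 1980 t/h; MgSO4 fraction = 0.5562.

0.5562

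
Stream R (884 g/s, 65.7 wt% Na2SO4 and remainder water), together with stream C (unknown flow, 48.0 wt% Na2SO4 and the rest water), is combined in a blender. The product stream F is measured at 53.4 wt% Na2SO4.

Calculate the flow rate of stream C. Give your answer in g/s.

2014 g/s

Let C be the unknown flow. Total out = 884 + C.
Na2SO4 balance: 580.79 + 0.480·C = 0.534·(884 + C)
(0.480 − 0.534)·C = 0.534×884 − 580.79 = -108.73
C = -108.73 / -0.054 = 2013.6 g/s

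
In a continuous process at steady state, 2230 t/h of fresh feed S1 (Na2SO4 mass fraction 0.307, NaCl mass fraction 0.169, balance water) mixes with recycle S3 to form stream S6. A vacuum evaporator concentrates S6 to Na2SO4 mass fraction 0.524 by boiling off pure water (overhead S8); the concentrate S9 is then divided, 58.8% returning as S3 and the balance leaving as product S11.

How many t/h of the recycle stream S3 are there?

1865 t/h

Overall Na2SO4 balance (none leaves overhead): Na2SO4 in fresh feed = Na2SO4 in product, i.e. 2230×0.307 = (1−0.588)·S9·0.524.
S9 = 684.61/(0.524×0.412) = 3171.1 t/h.
Recycle S3 = 0.588×3171.1 = 1864.6 t/h.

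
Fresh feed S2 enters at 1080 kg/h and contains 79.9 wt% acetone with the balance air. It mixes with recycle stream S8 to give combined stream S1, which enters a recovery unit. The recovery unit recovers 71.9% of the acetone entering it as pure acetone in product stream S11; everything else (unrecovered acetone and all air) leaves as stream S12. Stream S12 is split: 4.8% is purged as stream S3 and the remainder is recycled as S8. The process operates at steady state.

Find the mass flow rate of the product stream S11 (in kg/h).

acetone in S1: m_A = 1080×0.799 + (1−0.048)·(1−0.719)·m_A, so m_A = 862.92/0.7325 = 1178.1 kg/h.
Product S11 = 0.719×1178.1 = 847.03 kg/h.

847 kg/h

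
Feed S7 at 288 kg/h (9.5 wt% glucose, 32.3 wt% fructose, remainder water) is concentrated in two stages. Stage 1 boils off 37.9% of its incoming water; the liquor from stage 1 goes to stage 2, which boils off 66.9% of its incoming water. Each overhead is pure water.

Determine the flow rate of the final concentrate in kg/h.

water in feed = 288×0.582 = 167.62 kg/h.
After stage 1: water left = (1−0.379)×167.62 = 104.09; stream total = 224.47 kg/h.
After stage 2: water left = (1−0.669)×104.09 = 34.454; final concentrate = 154.84 kg/h.

154.8 kg/h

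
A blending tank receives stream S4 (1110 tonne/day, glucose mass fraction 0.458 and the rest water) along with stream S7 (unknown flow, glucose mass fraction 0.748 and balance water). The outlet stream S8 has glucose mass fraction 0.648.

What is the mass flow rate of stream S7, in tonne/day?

Let S7 be the unknown flow. Total out = 1110 + S7.
glucose balance: 508.38 + 0.748·S7 = 0.648·(1110 + S7)
(0.748 − 0.648)·S7 = 0.648×1110 − 508.38 = 210.9
S7 = 210.9 / 0.100 = 2109 tonne/day

2109 tonne/day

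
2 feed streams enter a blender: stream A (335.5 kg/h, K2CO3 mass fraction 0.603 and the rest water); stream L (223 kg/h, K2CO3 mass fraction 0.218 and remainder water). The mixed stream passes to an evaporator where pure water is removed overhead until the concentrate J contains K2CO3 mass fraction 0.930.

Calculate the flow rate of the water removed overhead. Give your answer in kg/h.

288.7 kg/h

K2CO3 entering = 335.5×0.603 + 223×0.218 = 250.92 kg/h.
All K2CO3 reports to J, so J = 250.92/0.930 = 269.81 kg/h.
Total feed = 558.5 kg/h; overhead = 558.5 − 269.81 = 288.69 kg/h.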